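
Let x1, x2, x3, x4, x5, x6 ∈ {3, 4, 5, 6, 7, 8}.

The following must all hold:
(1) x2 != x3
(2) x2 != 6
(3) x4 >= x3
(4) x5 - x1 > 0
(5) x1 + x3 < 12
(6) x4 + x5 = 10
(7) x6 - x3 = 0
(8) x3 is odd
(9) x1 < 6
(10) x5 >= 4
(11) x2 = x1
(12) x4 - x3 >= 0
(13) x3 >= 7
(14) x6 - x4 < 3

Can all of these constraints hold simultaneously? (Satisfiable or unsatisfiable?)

Unsatisfiable

From constraints 3 and 13: x4 ≥ x3 ≥ 7. From constraint 10: x5 ≥ 4. Hence x4 + x5 ≥ 11. But constraint 6 requires x4 + x5 = 10, and 10 < 11. Contradiction.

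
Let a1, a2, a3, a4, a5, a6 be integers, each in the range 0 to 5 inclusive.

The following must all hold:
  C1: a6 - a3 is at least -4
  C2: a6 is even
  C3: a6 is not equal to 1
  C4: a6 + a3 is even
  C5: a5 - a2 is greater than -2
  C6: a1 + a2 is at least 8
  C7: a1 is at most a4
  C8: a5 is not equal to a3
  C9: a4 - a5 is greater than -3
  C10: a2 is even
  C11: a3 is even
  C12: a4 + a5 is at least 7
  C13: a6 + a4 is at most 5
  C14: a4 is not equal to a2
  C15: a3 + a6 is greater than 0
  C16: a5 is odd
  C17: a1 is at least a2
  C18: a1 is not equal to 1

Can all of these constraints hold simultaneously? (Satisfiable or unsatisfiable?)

Satisfiable

Take a1 = 5, a2 = 4, a3 = 2, a4 = 5, a5 = 5, a6 = 0. Then constraint 1: a6 - a3 = -2; constraint 5: a5 - a2 = 1; constraint 6: a1 + a2 = 9, and every other listed constraint is also met.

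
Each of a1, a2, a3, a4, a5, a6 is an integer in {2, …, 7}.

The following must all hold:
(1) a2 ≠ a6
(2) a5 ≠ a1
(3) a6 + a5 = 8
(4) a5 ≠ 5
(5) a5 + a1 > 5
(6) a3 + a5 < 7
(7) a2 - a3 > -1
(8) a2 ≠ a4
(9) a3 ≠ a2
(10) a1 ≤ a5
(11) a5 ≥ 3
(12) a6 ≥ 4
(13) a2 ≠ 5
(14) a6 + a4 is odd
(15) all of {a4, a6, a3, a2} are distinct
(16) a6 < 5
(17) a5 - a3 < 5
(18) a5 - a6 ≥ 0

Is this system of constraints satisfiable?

Take a1 = 3, a2 = 3, a3 = 2, a4 = 7, a5 = 4, a6 = 4. Then constraint 3: a6 + a5 = 8; constraint 5: a5 + a1 = 7, and every other listed constraint is also met.

Satisfiable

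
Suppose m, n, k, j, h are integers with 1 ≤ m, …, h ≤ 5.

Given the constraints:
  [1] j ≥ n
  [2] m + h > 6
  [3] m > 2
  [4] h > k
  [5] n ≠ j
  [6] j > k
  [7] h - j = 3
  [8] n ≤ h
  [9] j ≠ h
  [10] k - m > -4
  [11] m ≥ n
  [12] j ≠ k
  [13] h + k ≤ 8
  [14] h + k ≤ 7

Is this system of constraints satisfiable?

Satisfiable

Try m = 3, n = 1, k = 1, j = 2, h = 5.
Check constraint 2: m + h = 8; constraint 7: h - j = 3. The remaining constraints are straightforward to verify.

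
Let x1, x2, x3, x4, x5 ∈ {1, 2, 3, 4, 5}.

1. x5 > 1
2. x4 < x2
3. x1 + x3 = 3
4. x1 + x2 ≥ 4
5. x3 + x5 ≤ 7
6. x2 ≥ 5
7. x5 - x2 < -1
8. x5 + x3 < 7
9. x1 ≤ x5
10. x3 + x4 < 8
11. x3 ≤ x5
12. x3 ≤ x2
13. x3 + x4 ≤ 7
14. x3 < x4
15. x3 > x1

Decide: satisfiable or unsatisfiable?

The assignment x1 = 1, x2 = 5, x3 = 2, x4 = 4, x5 = 2 works:
  constraint 3 holds since x1 + x3 = 3.
  constraint 4 holds since x1 + x2 = 6.
  constraint 5 holds since x3 + x5 = 4.
The rest check out directly.

Satisfiable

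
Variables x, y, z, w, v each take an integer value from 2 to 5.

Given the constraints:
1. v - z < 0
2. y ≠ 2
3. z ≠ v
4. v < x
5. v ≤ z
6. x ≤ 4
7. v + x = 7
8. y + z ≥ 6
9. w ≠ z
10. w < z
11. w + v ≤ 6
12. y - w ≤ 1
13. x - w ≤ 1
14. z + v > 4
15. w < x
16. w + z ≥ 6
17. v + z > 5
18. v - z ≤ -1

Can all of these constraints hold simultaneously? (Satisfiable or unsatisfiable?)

Satisfiable

Try x = 4, y = 4, z = 4, w = 3, v = 3.
Check constraint 1: v - z = -1; constraint 7: v + x = 7; constraint 8: y + z = 8. The remaining constraints are straightforward to verify.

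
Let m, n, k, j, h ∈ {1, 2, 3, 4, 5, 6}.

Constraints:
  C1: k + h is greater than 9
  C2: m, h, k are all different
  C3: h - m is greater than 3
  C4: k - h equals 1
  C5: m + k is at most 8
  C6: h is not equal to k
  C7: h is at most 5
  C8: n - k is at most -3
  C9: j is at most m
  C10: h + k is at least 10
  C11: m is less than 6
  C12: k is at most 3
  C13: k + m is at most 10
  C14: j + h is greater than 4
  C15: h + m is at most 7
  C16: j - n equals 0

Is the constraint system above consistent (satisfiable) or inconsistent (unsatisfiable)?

From constraint 7: h ≤ 5. From constraint 12: k ≤ 3. Hence h + k ≤ 8. But constraint 10 requires h + k ≥ 10, and 10 > 8. Contradiction.

Unsatisfiable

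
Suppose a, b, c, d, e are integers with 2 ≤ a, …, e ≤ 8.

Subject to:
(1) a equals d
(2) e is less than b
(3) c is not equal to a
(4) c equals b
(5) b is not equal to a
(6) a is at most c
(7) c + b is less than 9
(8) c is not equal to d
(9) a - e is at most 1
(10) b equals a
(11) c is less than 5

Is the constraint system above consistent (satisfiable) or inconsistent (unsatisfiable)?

Unsatisfiable

From constraints 1, 4, and 10, c = b = a = d, so c = d. But constraint 8 says c ≠ d. Contradiction.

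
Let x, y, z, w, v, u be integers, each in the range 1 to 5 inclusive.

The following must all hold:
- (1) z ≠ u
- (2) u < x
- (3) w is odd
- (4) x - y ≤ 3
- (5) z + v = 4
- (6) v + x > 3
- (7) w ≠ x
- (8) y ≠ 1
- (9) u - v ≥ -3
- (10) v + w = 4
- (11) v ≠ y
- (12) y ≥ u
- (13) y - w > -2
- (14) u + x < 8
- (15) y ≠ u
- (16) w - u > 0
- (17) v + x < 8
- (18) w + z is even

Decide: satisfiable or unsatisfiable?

Satisfiable

One satisfying assignment is x = 5, y = 2, z = 3, w = 3, v = 1, u = 1.
For the less obvious constraints — constraint 4: x - y = 3; constraint 5: z + v = 4 — and the others hold by inspection.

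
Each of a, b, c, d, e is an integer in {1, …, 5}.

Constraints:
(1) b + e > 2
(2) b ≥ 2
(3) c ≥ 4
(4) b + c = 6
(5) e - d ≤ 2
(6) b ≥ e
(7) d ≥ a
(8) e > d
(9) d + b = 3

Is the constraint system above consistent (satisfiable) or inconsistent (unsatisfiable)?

Take a = 1, b = 2, c = 4, d = 1, e = 2. Then constraint 1: b + e = 4; constraint 4: b + c = 6, and every other listed constraint is also met.

Satisfiable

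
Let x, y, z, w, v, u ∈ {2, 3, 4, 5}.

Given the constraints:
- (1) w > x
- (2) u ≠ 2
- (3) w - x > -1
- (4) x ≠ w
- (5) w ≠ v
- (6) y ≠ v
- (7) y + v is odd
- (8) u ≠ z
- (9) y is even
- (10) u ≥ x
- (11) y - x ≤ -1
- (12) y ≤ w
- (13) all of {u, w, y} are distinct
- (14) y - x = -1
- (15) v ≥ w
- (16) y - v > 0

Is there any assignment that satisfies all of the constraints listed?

Constraints 1, 11, 15, and 16 give w ≤ v, v < y, y < x, x < w. Chaining: w ≤ v < y < x < w, which forces w < w — impossible.

Unsatisfiable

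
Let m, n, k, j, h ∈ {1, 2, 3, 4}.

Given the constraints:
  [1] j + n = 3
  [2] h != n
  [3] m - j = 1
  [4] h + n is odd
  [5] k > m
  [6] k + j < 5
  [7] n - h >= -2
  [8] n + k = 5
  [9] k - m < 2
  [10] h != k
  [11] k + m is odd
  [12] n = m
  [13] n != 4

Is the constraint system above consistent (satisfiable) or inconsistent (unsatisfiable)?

Try m = 2, n = 2, k = 3, j = 1, h = 1.
Check constraint 1: j + n = 3; constraint 3: m - j = 1; constraint 6: k + j = 4. The remaining constraints are straightforward to verify.

Satisfiable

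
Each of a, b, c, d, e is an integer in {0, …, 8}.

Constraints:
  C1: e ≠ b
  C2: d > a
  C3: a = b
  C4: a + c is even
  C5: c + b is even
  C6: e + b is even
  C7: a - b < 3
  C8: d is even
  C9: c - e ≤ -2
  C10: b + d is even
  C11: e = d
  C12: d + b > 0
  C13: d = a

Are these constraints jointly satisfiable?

Unsatisfiable

From constraints 3, 11, and 13, e = d = a = b, so e = b. But constraint 1 says e ≠ b. Contradiction.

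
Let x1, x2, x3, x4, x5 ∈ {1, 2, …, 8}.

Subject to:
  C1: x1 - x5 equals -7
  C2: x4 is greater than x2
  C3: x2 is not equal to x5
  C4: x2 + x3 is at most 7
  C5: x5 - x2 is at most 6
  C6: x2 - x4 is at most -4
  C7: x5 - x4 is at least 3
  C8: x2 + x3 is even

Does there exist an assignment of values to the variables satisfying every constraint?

Unsatisfiable

Constraints 5, 6, and 7 give x4 − x2 ≥ 4, x2 − x5 ≥ -6, x5 − x4 ≥ 3.
Adding all 3 inequalities: the left sides telescope to 0, and the right sides sum to 4 + (-6) + 3 = 1. So 0 ≥ 1, which is false.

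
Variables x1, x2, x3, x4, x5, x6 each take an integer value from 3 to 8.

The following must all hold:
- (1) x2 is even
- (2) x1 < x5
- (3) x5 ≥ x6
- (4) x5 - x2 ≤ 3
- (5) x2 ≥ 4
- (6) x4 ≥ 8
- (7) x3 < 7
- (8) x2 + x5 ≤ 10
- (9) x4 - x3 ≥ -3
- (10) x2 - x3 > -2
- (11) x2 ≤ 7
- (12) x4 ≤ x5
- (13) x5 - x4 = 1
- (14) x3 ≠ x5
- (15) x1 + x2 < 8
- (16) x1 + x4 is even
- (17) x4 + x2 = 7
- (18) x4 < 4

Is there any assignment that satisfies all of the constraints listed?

From constraint 5: x2 ≥ 4. From constraints 6 and 12: x5 ≥ x4 ≥ 8. Hence x2 + x5 ≥ 12. But constraint 8 requires x2 + x5 ≤ 10, and 10 < 12. Contradiction.

Unsatisfiable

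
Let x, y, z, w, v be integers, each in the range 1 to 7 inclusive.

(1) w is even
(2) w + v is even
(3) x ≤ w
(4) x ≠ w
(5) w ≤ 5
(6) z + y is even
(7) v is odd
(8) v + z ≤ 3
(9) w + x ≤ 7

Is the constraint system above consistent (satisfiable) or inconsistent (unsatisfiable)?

Unsatisfiable

Constraint 1 makes w even and constraint 7 makes v odd, so w + v must be odd. Constraint 2 says w + v is even — contradiction.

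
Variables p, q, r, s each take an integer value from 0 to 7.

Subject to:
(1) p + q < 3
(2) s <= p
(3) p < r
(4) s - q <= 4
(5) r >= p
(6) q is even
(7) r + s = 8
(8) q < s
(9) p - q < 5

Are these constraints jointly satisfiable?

One satisfying assignment is p = 2, q = 0, r = 6, s = 2.
For the less obvious constraints — constraint 1: p + q = 2; constraint 4: s - q = 2; constraint 7: r + s = 8 — and the others hold by inspection.

Satisfiable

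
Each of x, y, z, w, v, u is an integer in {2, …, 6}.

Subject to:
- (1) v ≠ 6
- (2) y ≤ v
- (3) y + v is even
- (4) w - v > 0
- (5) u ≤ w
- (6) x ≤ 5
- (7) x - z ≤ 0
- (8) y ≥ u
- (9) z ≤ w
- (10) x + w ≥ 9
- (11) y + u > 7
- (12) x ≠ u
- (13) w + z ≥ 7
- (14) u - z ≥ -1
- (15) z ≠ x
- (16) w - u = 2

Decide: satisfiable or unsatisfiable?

Satisfiable

Setting (x, y, z, w, v, u) = (3, 4, 4, 6, 4, 4) satisfies everything: constraint 4: w - v = 2; constraint 7: x - z = -1, and the others follow.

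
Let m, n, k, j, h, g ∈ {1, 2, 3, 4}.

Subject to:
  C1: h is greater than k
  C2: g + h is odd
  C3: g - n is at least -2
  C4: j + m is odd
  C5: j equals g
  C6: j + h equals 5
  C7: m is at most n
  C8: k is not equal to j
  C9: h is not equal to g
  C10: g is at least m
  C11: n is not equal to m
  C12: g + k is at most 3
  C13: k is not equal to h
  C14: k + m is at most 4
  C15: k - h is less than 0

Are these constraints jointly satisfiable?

Satisfiable

Take m = 1, n = 3, k = 1, j = 2, h = 3, g = 2. Then constraint 3: g - n = -1; constraint 6: j + h = 5, and every other listed constraint is also met.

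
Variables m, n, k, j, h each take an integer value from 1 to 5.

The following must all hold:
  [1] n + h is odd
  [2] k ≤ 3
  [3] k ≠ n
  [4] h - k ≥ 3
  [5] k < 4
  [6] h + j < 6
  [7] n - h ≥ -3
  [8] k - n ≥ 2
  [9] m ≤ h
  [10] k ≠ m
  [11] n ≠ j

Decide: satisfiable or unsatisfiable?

Constraints 4, 7, and 8 give n − h ≥ -3, h − k ≥ 3, k − n ≥ 2.
Adding all 3 inequalities: the left sides telescope to 0, and the right sides sum to (-3) + 3 + 2 = 2. So 0 ≥ 2, which is false.

Unsatisfiable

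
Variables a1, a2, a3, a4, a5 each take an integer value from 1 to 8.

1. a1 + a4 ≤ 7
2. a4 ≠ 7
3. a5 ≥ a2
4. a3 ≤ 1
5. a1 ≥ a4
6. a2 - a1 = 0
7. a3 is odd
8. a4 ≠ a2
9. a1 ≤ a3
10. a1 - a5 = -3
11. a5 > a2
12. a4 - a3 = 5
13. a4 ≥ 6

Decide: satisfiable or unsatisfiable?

Unsatisfiable

From constraints 5 and 13: a1 ≥ a4 and a4 ≥ 6, so a1 ≥ 6. From constraints 4 and 9: a1 ≤ a3 and a3 ≤ 1, so a1 ≤ 1. But 1 < 6, so no value of a1 works.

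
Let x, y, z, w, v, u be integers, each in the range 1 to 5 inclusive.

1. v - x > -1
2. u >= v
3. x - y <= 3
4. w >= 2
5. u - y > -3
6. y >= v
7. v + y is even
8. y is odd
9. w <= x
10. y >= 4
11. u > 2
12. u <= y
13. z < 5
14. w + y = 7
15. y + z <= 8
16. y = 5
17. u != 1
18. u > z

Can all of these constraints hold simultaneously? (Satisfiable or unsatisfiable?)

Satisfiable

Try x = 5, y = 5, z = 1, w = 2, v = 5, u = 5.
Check constraint 1: v - x = 0; constraint 3: x - y = 0. The remaining constraints are straightforward to verify.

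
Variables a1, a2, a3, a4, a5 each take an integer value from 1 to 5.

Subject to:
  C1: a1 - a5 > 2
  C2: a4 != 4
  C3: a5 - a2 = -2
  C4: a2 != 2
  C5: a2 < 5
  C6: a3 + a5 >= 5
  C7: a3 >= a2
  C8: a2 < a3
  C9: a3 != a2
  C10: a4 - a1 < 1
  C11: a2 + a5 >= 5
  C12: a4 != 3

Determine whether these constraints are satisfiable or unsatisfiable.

Take a1 = 5, a2 = 4, a3 = 5, a4 = 5, a5 = 2. Then constraint 1: a1 - a5 = 3; constraint 3: a5 - a2 = -2; constraint 6: a3 + a5 = 7, and every other listed constraint is also met.

Satisfiable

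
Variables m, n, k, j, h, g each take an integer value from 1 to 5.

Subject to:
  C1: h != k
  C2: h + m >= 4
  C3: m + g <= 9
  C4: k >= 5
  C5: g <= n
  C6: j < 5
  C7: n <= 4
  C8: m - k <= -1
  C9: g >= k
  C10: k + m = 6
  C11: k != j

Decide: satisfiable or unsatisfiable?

From constraints 4 and 9: g ≥ k and k ≥ 5, so g ≥ 5. From constraints 5 and 7: g ≤ n and n ≤ 4, so g ≤ 4. But 4 < 5, so no value of g works.

Unsatisfiable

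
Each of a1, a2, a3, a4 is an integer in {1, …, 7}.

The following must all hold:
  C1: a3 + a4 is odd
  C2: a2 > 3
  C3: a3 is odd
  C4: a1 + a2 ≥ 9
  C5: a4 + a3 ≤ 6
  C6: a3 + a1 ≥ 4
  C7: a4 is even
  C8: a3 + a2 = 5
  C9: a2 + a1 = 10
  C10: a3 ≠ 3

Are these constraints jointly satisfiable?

Satisfiable

Setting (a1, a2, a3, a4) = (6, 4, 1, 2) satisfies everything: constraint 4: a1 + a2 = 10; constraint 5: a4 + a3 = 3, and the others follow.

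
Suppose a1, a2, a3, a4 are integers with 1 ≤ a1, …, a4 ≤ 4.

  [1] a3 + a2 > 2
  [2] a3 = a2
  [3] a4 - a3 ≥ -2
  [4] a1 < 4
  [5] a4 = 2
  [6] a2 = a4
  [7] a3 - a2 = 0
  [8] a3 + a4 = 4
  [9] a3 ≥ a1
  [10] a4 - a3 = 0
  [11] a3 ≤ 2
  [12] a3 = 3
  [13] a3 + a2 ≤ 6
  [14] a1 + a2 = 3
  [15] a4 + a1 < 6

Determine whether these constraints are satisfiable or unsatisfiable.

Unsatisfiable

Constraint 12 fixes a3 = 3 and constraint 5 fixes a4 = 2. Constraints 2 and 6 give a3 = a2 = a4, so a3 = a4. But 3 ≠ 2 — contradiction.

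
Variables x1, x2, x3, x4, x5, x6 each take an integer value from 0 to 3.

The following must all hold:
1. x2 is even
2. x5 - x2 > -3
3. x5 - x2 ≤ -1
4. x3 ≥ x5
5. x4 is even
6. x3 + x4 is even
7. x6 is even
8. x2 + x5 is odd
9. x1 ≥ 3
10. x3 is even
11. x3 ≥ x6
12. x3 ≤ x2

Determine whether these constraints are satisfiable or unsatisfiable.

Satisfiable

One satisfying assignment is x1 = 3, x2 = 2, x3 = 2, x4 = 0, x5 = 1, x6 = 2.
For the less obvious constraints — constraint 1: x2 = 2 is even; constraint 2: x5 - x2 = -1; constraint 3: x5 - x2 = -1 — and the others hold by inspection.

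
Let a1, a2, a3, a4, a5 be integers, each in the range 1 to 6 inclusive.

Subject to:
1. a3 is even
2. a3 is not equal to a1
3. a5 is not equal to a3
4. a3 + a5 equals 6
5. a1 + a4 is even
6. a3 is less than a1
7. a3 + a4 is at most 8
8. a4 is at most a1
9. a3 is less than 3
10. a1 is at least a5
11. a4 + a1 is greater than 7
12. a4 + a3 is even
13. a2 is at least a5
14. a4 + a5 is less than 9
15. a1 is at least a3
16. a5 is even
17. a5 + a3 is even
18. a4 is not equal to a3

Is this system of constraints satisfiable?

Try a1 = 4, a2 = 5, a3 = 2, a4 = 4, a5 = 4.
Check constraint 4: a3 + a5 = 6; constraint 7: a3 + a4 = 6. The remaining constraints are straightforward to verify.

Satisfiable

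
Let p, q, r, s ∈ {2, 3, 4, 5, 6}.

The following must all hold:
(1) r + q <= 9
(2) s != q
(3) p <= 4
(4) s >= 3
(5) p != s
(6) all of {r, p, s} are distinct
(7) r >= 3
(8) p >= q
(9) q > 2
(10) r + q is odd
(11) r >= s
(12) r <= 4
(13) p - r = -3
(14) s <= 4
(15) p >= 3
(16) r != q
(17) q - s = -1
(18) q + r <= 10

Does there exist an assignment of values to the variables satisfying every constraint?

Unsatisfiable

Constraints 3, 4, 7, 12, 14, and 15 confine each of r, p, s to the 2 values {3, 4}.
Constraint 6 requires all 3 of them to be distinct, but only 2 values are available — impossible by the pigeonhole principle.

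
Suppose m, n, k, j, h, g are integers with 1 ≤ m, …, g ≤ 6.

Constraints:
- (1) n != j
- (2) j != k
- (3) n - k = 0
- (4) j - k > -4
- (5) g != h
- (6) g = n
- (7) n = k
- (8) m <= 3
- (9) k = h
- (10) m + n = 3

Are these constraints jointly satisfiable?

From constraints 6, 7, and 9, g = n = k = h, so g = h. But constraint 5 says g ≠ h. Contradiction.

Unsatisfiable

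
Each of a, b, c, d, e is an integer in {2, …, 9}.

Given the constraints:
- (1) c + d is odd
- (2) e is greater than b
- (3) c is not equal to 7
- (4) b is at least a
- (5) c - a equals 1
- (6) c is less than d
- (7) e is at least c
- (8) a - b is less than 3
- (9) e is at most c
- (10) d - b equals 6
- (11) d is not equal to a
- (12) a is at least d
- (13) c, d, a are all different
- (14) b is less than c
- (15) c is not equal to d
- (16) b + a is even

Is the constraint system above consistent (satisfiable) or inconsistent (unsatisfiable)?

Constraints 2, 4, 6, 9, and 12 give c < d, d ≤ a, a ≤ b, b < e, e ≤ c. Chaining: c < d ≤ a ≤ b < e ≤ c, which forces c < c — impossible.

Unsatisfiable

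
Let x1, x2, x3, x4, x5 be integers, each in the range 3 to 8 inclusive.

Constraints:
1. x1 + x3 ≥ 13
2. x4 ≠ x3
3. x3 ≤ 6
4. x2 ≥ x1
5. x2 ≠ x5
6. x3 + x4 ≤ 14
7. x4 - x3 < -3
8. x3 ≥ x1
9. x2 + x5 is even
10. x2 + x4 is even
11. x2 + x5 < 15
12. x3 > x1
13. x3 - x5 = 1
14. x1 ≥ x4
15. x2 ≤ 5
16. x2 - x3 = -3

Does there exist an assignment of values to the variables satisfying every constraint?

Unsatisfiable

From constraints 4 and 15: x1 ≤ x2 ≤ 5. From constraint 3: x3 ≤ 6. Hence x1 + x3 ≤ 11. But constraint 1 requires x1 + x3 ≥ 13, and 13 > 11. Contradiction.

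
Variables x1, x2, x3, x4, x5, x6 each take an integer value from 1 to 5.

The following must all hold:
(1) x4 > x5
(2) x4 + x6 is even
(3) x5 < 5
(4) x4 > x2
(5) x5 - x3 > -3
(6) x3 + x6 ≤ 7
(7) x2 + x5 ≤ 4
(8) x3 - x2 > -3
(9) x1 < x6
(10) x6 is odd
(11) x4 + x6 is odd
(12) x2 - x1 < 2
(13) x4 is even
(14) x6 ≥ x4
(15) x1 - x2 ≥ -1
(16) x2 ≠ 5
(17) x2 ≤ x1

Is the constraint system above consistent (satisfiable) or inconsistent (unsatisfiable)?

Constraint 13 makes x4 even and constraint 10 makes x6 odd, so x4 + x6 must be odd. Constraint 2 says x4 + x6 is even — contradiction.

Unsatisfiable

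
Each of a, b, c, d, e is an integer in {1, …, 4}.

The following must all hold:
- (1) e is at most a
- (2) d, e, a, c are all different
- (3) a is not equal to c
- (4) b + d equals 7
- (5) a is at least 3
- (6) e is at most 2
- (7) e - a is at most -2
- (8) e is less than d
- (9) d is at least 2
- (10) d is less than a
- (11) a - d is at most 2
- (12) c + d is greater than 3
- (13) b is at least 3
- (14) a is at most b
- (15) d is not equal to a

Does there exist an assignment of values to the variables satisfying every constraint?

Setting (a, b, c, d, e) = (4, 4, 1, 3, 2) satisfies everything: constraint 4: b + d = 7; constraint 7: e - a = -2; constraint 11: a - d = 1, and the others follow.

Satisfiable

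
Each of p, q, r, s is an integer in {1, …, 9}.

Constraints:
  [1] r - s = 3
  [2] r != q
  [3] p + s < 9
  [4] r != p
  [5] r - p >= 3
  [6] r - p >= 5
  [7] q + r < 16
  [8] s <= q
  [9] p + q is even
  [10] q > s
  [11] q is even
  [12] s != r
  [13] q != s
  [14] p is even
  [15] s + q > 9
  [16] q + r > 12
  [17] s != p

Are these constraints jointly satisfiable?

One satisfying assignment is p = 2, q = 8, r = 7, s = 4.
For the less obvious constraints — constraint 1: r - s = 3; constraint 3: p + s = 6; constraint 5: r - p = 5 — and the others hold by inspection.

Satisfiable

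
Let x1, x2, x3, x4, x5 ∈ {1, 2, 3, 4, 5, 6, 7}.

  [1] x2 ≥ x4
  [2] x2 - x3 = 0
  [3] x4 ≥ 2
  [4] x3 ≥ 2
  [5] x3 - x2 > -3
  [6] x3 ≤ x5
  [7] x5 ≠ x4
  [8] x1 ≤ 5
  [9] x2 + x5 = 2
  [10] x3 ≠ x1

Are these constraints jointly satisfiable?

Unsatisfiable

From constraints 1 and 3: x2 ≥ x4 ≥ 2. From constraints 4 and 6: x5 ≥ x3 ≥ 2. Hence x2 + x5 ≥ 4. But constraint 9 requires x2 + x5 = 2, and 2 < 4. Contradiction.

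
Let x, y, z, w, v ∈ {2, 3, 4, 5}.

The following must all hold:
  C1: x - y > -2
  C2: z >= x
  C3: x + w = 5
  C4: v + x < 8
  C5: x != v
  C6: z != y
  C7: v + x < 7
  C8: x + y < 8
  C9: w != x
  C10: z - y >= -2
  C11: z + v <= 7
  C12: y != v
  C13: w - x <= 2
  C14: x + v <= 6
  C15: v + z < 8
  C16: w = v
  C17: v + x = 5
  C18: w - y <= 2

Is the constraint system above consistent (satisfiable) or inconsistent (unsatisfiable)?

Satisfiable

Try x = 3, y = 3, z = 4, w = 2, v = 2.
Check constraint 1: x - y = 0; constraint 3: x + w = 5; constraint 4: v + x = 5. The remaining constraints are straightforward to verify.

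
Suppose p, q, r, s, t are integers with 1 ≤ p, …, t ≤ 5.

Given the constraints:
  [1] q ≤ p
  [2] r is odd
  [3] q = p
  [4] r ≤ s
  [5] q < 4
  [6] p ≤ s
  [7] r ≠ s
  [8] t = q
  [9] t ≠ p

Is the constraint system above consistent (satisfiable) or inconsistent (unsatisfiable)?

Unsatisfiable

From constraints 3 and 8, t = q = p, so t = p. But constraint 9 says t ≠ p. Contradiction.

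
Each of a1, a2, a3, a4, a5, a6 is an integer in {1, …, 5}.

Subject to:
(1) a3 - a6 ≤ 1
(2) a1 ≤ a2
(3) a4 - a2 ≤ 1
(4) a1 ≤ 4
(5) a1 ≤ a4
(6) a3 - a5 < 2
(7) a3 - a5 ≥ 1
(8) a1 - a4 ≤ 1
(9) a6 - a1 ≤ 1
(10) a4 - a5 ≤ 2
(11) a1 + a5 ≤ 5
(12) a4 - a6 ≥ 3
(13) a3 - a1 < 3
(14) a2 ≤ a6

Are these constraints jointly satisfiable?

Unsatisfiable

Constraints 1, 7, 10, and 12 give a5 − a4 ≥ -2, a4 − a6 ≥ 3, a6 − a3 ≥ -1, a3 − a5 ≥ 1.
Adding all 4 inequalities: the left sides telescope to 0, and the right sides sum to (-2) + 3 + (-1) + 1 = 1. So 0 ≥ 1, which is false.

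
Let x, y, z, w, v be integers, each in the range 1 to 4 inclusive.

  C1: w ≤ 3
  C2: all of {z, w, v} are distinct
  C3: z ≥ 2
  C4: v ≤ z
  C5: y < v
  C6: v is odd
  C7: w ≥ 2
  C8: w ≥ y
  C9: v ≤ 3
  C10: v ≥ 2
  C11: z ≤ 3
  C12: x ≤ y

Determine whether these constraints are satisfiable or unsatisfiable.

Unsatisfiable

Constraints 1, 3, 7, 9, 10, and 11 confine each of z, w, v to the 2 values {2, 3}.
Constraint 2 requires all 3 of them to be distinct, but only 2 values are available — impossible by the pigeonhole principle.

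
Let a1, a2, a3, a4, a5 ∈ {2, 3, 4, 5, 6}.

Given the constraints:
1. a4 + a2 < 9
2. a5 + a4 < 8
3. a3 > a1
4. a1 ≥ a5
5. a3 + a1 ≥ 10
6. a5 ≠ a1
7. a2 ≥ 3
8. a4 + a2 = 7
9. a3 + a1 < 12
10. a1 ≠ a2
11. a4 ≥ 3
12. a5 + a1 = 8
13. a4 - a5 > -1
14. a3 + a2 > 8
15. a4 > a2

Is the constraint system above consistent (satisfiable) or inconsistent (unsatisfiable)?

Satisfiable

One satisfying assignment is a1 = 5, a2 = 3, a3 = 6, a4 = 4, a5 = 3.
For the less obvious constraints — constraint 1: a4 + a2 = 7; constraint 2: a5 + a4 = 7 — and the others hold by inspection.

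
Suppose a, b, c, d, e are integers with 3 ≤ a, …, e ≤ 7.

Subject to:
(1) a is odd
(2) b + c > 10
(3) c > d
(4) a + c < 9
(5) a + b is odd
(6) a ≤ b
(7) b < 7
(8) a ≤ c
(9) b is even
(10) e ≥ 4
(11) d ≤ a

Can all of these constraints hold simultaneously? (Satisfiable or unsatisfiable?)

Try a = 3, b = 6, c = 5, d = 3, e = 6.
Check constraint 1: a = 3 is odd; constraint 2: b + c = 11; constraint 4: a + c = 8. The remaining constraints are straightforward to verify.

Satisfiable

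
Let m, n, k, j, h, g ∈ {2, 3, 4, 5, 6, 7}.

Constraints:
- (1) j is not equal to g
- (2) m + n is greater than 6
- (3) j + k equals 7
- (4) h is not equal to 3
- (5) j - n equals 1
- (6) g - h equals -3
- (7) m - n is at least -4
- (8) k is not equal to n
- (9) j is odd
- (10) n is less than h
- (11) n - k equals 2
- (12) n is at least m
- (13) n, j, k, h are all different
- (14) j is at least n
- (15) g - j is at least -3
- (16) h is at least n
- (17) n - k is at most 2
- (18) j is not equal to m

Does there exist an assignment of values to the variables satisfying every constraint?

The assignment m = 3, n = 4, k = 2, j = 5, h = 7, g = 4 works:
  constraint 2 holds since m + n = 7.
  constraint 3 holds since j + k = 7.
  constraint 5 holds since j - n = 1.
The rest check out directly.

Satisfiable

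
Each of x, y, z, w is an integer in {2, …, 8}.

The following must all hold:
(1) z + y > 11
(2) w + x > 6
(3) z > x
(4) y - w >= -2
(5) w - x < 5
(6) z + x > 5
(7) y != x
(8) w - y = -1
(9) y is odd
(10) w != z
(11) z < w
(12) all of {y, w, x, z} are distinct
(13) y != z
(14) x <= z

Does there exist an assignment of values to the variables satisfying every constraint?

Satisfiable

One satisfying assignment is x = 3, y = 7, z = 5, w = 6.
For the less obvious constraints — constraint 1: z + y = 12; constraint 2: w + x = 9 — and the others hold by inspection.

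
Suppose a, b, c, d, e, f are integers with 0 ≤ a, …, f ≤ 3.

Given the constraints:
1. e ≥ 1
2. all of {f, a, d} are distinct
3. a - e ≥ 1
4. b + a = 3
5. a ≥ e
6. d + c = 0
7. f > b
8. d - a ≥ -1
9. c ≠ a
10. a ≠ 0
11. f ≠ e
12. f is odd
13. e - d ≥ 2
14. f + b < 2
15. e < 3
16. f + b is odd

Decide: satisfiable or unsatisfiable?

Constraints 3, 8, and 13 give d − a ≥ -1, a − e ≥ 1, e − d ≥ 2.
Adding all 3 inequalities: the left sides telescope to 0, and the right sides sum to (-1) + 1 + 2 = 2. So 0 ≥ 2, which is false.

Unsatisfiable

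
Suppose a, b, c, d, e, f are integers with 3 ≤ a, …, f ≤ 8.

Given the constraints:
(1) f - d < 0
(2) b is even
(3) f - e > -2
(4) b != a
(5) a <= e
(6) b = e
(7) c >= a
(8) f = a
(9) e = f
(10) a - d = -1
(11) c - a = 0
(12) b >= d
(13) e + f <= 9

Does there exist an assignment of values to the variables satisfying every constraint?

From constraints 6, 8, and 9, b = e = f = a, so b = a. But constraint 4 says b ≠ a. Contradiction.

Unsatisfiable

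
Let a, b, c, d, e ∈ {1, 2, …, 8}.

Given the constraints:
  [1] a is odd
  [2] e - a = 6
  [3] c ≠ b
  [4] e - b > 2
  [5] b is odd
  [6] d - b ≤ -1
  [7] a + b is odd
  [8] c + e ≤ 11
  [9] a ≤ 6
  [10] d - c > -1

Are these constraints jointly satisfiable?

Unsatisfiable

Constraint 1 makes a odd and constraint 5 makes b odd, so a + b must be even. Constraint 7 says a + b is odd — contradiction.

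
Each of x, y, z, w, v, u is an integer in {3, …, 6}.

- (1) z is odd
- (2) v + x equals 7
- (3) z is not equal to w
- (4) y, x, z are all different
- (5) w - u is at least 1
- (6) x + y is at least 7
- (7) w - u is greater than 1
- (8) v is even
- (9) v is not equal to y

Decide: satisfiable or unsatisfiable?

Setting (x, y, z, w, v, u) = (3, 6, 5, 6, 4, 3) satisfies everything: constraint 2: v + x = 7; constraint 5: w - u = 3; constraint 6: x + y = 9, and the others follow.

Satisfiable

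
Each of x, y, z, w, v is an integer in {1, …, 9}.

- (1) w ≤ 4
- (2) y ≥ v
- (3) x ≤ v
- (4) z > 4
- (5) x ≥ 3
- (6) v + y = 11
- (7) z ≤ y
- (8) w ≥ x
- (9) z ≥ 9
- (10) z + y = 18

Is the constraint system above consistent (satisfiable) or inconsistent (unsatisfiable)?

From constraints 3 and 5: v ≥ x ≥ 3. From constraints 7 and 9: y ≥ z ≥ 9. Hence v + y ≥ 12. But constraint 6 requires v + y = 11, and 11 < 12. Contradiction.

Unsatisfiable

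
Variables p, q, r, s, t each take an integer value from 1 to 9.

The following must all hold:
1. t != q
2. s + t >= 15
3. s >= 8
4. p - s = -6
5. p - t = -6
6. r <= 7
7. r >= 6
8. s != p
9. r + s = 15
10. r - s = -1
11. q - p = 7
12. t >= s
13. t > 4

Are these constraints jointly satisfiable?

Satisfiable

One satisfying assignment is p = 2, q = 9, r = 7, s = 8, t = 8.
For the less obvious constraints — constraint 2: s + t = 16; constraint 4: p - s = -6; constraint 5: p - t = -6 — and the others hold by inspection.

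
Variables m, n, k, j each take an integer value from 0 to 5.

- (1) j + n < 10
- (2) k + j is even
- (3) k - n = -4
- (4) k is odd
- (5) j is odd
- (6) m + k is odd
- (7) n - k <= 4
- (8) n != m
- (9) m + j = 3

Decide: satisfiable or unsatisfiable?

Setting (m, n, k, j) = (0, 5, 1, 3) satisfies everything: constraint 1: j + n = 8; constraint 3: k - n = -4; constraint 7: n - k = 4, and the others follow.

Satisfiable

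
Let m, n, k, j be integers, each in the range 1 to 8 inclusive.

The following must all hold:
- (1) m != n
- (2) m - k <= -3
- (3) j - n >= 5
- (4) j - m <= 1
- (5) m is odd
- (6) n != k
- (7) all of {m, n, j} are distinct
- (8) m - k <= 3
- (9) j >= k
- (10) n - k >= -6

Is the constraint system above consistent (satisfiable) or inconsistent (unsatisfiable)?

Unsatisfiable

Constraints 2, 3, 4, and 10 give k − m ≥ 3, m − j ≥ -1, j − n ≥ 5, n − k ≥ -6.
Adding all 4 inequalities: the left sides telescope to 0, and the right sides sum to 3 + (-1) + 5 + (-6) = 1. So 0 ≥ 1, which is false.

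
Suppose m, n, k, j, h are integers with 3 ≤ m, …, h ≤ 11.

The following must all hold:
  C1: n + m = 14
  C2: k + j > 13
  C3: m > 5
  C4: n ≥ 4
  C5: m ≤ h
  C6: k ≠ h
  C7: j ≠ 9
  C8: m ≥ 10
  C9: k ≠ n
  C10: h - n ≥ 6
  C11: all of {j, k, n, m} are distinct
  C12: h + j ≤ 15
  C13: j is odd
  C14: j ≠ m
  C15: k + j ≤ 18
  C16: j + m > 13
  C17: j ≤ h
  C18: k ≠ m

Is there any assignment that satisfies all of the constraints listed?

Setting (m, n, k, j, h) = (10, 4, 11, 5, 10) satisfies everything: constraint 1: n + m = 14; constraint 2: k + j = 16, and the others follow.

Satisfiable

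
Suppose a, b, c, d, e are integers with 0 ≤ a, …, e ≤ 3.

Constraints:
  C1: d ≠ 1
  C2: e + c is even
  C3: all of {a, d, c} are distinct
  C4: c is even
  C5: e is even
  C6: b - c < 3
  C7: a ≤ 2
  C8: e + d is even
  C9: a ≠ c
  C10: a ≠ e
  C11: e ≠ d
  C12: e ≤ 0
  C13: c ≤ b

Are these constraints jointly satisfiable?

One satisfying assignment is a = 1, b = 0, c = 0, d = 2, e = 0.
For the less obvious constraints — constraint 3: values 1, 2, 0 are distinct; constraint 6: b - c = 0 — and the others hold by inspection.

Satisfiable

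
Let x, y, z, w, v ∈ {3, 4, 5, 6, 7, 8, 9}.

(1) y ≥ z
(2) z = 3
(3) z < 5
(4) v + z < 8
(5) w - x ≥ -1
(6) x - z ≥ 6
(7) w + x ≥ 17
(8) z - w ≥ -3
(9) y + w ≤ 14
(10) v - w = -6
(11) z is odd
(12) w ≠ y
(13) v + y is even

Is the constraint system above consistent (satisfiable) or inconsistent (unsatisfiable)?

Constraints 5, 6, and 8 give z − w ≥ -3, w − x ≥ -1, x − z ≥ 6.
Adding all 3 inequalities: the left sides telescope to 0, and the right sides sum to (-3) + (-1) + 6 = 2. So 0 ≥ 2, which is false.

Unsatisfiable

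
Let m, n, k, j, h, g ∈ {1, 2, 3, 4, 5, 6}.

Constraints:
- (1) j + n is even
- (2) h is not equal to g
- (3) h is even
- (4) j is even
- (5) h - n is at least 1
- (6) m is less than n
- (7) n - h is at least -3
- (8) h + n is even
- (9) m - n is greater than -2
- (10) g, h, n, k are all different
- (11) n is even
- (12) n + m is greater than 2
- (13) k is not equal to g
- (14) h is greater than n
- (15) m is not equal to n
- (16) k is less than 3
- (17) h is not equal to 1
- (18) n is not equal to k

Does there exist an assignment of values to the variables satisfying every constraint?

The assignment m = 1, n = 2, k = 1, j = 2, h = 4, g = 6 works:
  constraint 5 holds since h - n = 2.
  constraint 7 holds since n - h = -2.
The rest check out directly.

Satisfiable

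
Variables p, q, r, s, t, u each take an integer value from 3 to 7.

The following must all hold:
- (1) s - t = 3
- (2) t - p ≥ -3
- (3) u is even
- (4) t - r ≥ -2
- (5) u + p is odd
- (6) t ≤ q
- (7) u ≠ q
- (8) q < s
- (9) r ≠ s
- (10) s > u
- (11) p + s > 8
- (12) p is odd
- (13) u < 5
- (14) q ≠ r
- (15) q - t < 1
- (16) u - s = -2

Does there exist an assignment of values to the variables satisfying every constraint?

Try p = 5, q = 3, r = 5, s = 6, t = 3, u = 4.
Check constraint 1: s - t = 3; constraint 2: t - p = -2; constraint 4: t - r = -2. The remaining constraints are straightforward to verify.

Satisfiable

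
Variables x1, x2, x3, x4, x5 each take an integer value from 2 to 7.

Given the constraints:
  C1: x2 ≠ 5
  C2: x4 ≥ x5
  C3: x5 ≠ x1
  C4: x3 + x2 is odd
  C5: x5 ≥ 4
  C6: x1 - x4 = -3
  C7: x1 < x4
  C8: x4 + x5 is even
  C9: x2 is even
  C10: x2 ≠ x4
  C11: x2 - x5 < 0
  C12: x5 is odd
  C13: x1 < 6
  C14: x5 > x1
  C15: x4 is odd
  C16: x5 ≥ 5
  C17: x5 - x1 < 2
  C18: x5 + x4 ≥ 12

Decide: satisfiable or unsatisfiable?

Setting (x1, x2, x3, x4, x5) = (4, 2, 7, 7, 5) satisfies everything: constraint 6: x1 - x4 = -3; constraint 11: x2 - x5 = -3, and the others follow.

Satisfiable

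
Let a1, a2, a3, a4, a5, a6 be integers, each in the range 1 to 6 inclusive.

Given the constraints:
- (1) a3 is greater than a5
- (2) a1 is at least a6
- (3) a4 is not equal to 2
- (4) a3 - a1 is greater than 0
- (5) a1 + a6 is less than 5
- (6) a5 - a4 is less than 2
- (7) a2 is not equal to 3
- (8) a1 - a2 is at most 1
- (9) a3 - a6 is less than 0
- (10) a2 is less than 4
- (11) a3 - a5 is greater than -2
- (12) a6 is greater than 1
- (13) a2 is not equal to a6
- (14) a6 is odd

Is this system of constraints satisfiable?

Unsatisfiable

Constraints 2, 4, and 9 give a6 ≤ a1, a1 < a3, a3 < a6. Chaining: a6 ≤ a1 < a3 < a6, which forces a6 < a6 — impossible.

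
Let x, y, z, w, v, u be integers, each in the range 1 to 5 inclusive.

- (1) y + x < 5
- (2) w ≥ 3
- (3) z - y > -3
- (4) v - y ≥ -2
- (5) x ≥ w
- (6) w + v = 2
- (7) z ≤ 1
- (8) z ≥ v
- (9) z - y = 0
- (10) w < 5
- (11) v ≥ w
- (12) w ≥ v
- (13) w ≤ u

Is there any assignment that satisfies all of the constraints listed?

From constraints 2 and 11: v ≥ w and w ≥ 3, so v ≥ 3. From constraints 7 and 8: v ≤ z and z ≤ 1, so v ≤ 1. But 1 < 3, so no value of v works.

Unsatisfiable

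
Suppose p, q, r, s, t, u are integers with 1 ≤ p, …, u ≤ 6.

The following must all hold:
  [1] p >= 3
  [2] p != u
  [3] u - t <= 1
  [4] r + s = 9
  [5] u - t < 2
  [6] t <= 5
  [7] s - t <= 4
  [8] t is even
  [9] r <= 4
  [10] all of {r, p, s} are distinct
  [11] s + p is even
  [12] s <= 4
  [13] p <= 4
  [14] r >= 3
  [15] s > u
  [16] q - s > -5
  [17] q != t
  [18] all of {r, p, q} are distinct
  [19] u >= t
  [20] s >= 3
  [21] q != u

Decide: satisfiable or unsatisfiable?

Unsatisfiable

Constraints 1, 9, 12, 13, 14, and 20 confine each of r, p, s to the 2 values {3, 4}.
Constraint 10 requires all 3 of them to be distinct, but only 2 values are available — impossible by the pigeonhole principle.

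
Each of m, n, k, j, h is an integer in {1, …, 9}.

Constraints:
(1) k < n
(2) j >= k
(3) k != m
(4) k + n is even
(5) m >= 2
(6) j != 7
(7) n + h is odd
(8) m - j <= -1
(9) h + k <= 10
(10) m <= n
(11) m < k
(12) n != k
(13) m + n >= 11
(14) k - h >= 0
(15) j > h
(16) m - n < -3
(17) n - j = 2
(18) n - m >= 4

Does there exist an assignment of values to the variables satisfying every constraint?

The assignment m = 3, n = 8, k = 4, j = 6, h = 3 works:
  constraint 8 holds since m - j = -3.
  constraint 9 holds since h + k = 7.
  constraint 13 holds since m + n = 11.
The rest check out directly.

Satisfiable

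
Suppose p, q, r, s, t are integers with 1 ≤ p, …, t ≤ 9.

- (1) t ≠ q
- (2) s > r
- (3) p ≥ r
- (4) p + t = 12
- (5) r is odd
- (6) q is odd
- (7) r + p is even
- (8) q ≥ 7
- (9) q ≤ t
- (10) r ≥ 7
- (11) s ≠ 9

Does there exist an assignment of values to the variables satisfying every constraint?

From constraints 3 and 10: p ≥ r ≥ 7. From constraints 8 and 9: t ≥ q ≥ 7. Hence p + t ≥ 14. But constraint 4 requires p + t = 12, and 12 < 14. Contradiction.

Unsatisfiable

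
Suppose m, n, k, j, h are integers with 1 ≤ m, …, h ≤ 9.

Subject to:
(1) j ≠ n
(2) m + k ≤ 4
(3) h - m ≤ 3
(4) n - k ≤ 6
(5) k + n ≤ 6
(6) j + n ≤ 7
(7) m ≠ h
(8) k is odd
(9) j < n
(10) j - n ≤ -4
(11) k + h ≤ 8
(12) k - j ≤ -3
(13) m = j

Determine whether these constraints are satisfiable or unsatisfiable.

Unsatisfiable

Constraints 4, 10, and 12 give n − j ≥ 4, j − k ≥ 3, k − n ≥ -6.
Adding all 3 inequalities: the left sides telescope to 0, and the right sides sum to 4 + 3 + (-6) = 1. So 0 ≥ 1, which is false.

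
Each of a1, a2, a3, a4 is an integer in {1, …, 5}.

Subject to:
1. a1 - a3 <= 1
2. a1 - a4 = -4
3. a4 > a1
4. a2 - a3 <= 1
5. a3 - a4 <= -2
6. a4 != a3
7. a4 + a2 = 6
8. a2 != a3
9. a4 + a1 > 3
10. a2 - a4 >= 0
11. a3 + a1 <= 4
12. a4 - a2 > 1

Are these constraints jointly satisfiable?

Unsatisfiable

Constraints 4, 5, and 10 give a3 − a2 ≥ -1, a2 − a4 ≥ 0, a4 − a3 ≥ 2.
Adding all 3 inequalities: the left sides telescope to 0, and the right sides sum to (-1) + 0 + 2 = 1. So 0 ≥ 1, which is false.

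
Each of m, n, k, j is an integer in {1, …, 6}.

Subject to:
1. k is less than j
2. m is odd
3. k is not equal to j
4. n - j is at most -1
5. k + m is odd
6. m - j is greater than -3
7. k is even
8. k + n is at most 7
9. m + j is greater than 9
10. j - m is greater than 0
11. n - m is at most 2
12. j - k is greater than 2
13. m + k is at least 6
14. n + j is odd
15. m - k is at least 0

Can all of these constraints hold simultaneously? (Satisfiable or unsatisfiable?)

Satisfiable

Take m = 5, n = 5, k = 2, j = 6. Then constraint 4: n - j = -1; constraint 6: m - j = -1; constraint 8: k + n = 7, and every other listed constraint is also met.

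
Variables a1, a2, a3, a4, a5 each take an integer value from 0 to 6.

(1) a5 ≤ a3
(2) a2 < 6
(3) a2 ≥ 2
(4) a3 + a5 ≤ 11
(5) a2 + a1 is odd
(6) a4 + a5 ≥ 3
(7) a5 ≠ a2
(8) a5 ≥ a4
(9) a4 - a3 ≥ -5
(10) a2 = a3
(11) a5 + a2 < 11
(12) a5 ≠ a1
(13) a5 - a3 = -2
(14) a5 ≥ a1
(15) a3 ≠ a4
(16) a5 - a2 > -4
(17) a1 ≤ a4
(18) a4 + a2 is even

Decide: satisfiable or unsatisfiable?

Setting (a1, a2, a3, a4, a5) = (0, 5, 5, 1, 3) satisfies everything: constraint 4: a3 + a5 = 8; constraint 6: a4 + a5 = 4; constraint 9: a4 - a3 = -4, and the others follow.

Satisfiable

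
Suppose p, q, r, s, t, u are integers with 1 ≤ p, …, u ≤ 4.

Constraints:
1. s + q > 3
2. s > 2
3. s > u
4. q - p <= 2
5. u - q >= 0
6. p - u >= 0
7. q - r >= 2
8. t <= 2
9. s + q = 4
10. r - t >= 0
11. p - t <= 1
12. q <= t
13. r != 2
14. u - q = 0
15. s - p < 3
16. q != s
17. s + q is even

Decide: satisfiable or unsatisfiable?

Unsatisfiable

Constraints 5, 6, 7, 10, and 11 give q − r ≥ 2, r − t ≥ 0, t − p ≥ -1, p − u ≥ 0, u − q ≥ 0.
Adding all 5 inequalities: the left sides telescope to 0, and the right sides sum to 2 + 0 + (-1) + 0 + 0 = 1. So 0 ≥ 1, which is false.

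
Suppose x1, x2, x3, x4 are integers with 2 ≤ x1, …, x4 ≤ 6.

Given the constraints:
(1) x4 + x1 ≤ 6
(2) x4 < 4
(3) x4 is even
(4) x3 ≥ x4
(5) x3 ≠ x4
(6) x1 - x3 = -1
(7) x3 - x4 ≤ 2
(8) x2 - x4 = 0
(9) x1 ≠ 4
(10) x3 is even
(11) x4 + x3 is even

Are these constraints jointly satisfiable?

Satisfiable

Try x1 = 3, x2 = 2, x3 = 4, x4 = 2.
Check constraint 1: x4 + x1 = 5; constraint 6: x1 - x3 = -1. The remaining constraints are straightforward to verify.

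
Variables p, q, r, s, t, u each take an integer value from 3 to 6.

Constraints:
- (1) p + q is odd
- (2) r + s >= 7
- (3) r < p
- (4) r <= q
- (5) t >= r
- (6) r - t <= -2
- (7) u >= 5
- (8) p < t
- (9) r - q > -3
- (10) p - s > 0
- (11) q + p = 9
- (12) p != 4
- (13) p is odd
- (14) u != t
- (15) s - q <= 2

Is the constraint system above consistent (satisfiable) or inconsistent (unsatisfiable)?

Satisfiable

One satisfying assignment is p = 5, q = 4, r = 4, s = 4, t = 6, u = 5.
For the less obvious constraints — constraint 2: r + s = 8; constraint 6: r - t = -2 — and the others hold by inspection.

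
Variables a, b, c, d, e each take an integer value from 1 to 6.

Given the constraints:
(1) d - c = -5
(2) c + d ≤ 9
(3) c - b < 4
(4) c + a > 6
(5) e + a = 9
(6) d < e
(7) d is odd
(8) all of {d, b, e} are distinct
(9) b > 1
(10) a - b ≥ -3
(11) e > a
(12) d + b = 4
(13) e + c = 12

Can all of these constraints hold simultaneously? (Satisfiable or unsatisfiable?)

Take a = 3, b = 3, c = 6, d = 1, e = 6. Then constraint 1: d - c = -5; constraint 2: c + d = 7, and every other listed constraint is also met.

Satisfiable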